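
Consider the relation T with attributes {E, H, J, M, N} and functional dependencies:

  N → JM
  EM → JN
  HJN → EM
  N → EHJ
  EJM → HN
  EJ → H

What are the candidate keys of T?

{N}⁺: N→JM adds J, M; N→EHJ adds E, H → {E, H, J, M, N}.
{E, M}⁺: EM→JN adds J, N; N→EHJ adds H → {E, H, J, M, N}. Minimal: {M}⁺ = {M}; {E}⁺ = {E} — none reach the full schema.

{N}; {E, M}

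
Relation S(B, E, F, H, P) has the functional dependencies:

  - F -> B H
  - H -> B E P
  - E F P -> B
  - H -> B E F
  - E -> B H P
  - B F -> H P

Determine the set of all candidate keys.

{E}⁺: E→BHP adds B, H, P; H→BEF adds F → {B, E, F, H, P}.
{F}⁺: F→BH adds B, H; H→BEP adds E, P → {B, E, F, H, P}.
{H}⁺: H→BEP adds B, E, P; H→BEF adds F → {B, E, F, H, P}.
Any other superkey contains one of these as a subset, so there are no further candidate keys.

(E); (F); (H)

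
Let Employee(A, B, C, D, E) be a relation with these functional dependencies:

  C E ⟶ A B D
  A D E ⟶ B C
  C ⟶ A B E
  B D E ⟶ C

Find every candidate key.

C, ADE, BDE

{C}⁺: C→ABE adds A, B, E; CE→ABD adds D → {A, B, C, D, E}.
{A, D, E}⁺: ADE→BC adds B, C → {A, B, C, D, E}. Minimal: {D, E}⁺ = {D, E}; {A, E}⁺ = {A, E}; {A, D}⁺ = {A, D} — none reach the full schema.
{B, D, E}⁺: BDE→C adds C; CE→ABD adds A → {A, B, C, D, E}. Minimal: {D, E}⁺ = {D, E}; {B, E}⁺ = {B, E}; {B, D}⁺ = {B, D} — none reach the full schema.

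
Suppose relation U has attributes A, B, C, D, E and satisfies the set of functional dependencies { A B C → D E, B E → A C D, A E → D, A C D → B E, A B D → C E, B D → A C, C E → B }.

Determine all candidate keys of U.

{B, D}⁺: BD→AC adds A, C; ABC→DE adds E → {A, B, C, D, E}. Minimal: {D}⁺ = {D}; {B}⁺ = {B} — none reach the full schema.
{B, E}⁺: BE→ACD adds A, C, D → {A, B, C, D, E}. Minimal: {E}⁺ = {E}; {B}⁺ = {B} — none reach the full schema.
{C, E}⁺: CE→B adds B; BE→ACD adds A, D → {A, B, C, D, E}. Minimal: {E}⁺ = {E}; {C}⁺ = {C} — none reach the full schema.
{A, B, C}⁺: ABC→DE adds D, E → {A, B, C, D, E}. Minimal: {B, C}⁺ = {B, C}; {A, C}⁺ = {A, C}; {A, B}⁺ = {A, B} — none reach the full schema.
{A, C, D}⁺: ACD→BE adds B, E → {A, B, C, D, E}. Minimal: {C, D}⁺ = {C, D}; {A, D}⁺ = {A, D}; {A, C}⁺ = {A, C} — none reach the full schema.
Any other superkey contains one of these as a subset, so there are no further candidate keys.

{B, D}, {B, E}, {C, E}, {A, B, C}, {A, C, D}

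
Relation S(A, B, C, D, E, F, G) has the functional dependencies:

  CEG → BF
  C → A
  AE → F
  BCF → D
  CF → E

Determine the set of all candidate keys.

Attributes C, G never appear on any right-hand side, so every candidate key must contain {C, G}.
{C, G}⁺ = {A, C, G}, which is not all of the schema, so we must add further attributes.
{C, E, G}⁺: CEG→BF adds B, F; C→A adds A; BCF→D adds D → {A, B, C, D, E, F, G}. Minimal: {E, G}⁺ = {E, G}; {C, G}⁺ = {A, C, G}; {C, E}⁺ = {A, C, E, F} — none reach the full schema.
{C, F, G}⁺: C→A adds A; CF→E adds E; CEG→BF adds B; BCF→D adds D → {A, B, C, D, E, F, G}. Minimal: {F, G}⁺ = {F, G}; {C, G}⁺ = {A, C, G}; {C, F}⁺ = {A, C, E, F} — none reach the full schema.

{C, E, G}; {C, F, G}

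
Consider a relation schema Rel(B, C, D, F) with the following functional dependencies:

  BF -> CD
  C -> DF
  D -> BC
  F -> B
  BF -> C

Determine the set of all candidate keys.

C, D, F

{C}⁺: C→DF adds D, F; D→BC adds B → {B, C, D, F}.
{D}⁺: D→BC adds B, C; C→DF adds F → {B, C, D, F}.
{F}⁺: F→B adds B; BF→C adds C; BF→CD adds D → {B, C, D, F}.
Any other superkey contains one of these as a subset, so there are no further candidate keys.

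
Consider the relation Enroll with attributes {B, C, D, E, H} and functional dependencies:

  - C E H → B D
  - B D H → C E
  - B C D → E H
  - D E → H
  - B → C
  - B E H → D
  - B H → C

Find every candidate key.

{B, D}⁺: B→C adds C; BCD→EH adds E, H → {B, C, D, E, H}. Minimal: {D}⁺ = {D}; {B}⁺ = {B, C} — none reach the full schema.
{B, E, H}⁺: B→C adds C; BEH→D adds D → {B, C, D, E, H}. Minimal: {E, H}⁺ = {E, H}; {B, H}⁺ = {B, C, H}; {B, E}⁺ = {B, C, E} — none reach the full schema.
{C, D, E}⁺: DE→H adds H; CEH→BD adds B → {B, C, D, E, H}. Minimal: {D, E}⁺ = {D, E, H}; {C, E}⁺ = {C, E}; {C, D}⁺ = {C, D} — none reach the full schema.
{C, E, H}⁺: CEH→BD adds B, D → {B, C, D, E, H}. Minimal: {E, H}⁺ = {E, H}; {C, H}⁺ = {C, H}; {C, E}⁺ = {C, E} — none reach the full schema.

(B, D); (B, E, H); (C, D, E); (C, E, H)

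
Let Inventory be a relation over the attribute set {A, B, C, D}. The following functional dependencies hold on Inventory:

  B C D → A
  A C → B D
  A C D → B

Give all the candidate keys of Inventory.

(A, C), (B, C, D)

Attribute C never appears on the right-hand side of any dependency, so C must belong to every candidate key.
{C}⁺ = {C}, which is not all of the schema, so we must add further attributes.
{A, C}⁺: AC→BD adds B, D → {A, B, C, D}.
{B, C, D}⁺: BCD→A adds A → {A, B, C, D}.
Any other superkey contains one of these as a subset, so there are no further candidate keys.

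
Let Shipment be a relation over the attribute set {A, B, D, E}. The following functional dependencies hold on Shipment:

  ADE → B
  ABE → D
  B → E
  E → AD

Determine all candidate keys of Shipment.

{B}⁺: B→E adds E; E→AD adds A, D → {A, B, D, E}.
{E}⁺: E→AD adds A, D; ADE→B adds B → {A, B, D, E}.
Any other superkey contains one of these as a subset, so there are no further candidate keys.

{B}, {E}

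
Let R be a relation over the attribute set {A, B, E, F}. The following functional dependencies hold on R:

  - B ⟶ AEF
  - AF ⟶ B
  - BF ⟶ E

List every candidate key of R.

{B}⁺: B→AEF adds A, E, F → {A, B, E, F}.
{A, F}⁺: AF→B adds B; BF→E adds E → {A, B, E, F}. Minimal: {F}⁺ = {F}; {A}⁺ = {A} — none reach the full schema.
Any other superkey contains one of these as a subset, so there are no further candidate keys.

(B); (A, F)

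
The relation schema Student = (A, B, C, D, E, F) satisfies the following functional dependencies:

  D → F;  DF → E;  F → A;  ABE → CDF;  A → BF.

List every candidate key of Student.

{D}⁺: D→F adds F; DF→E adds E; F→A adds A; A→BF adds B; ABE→CDF adds C → {A, B, C, D, E, F}.
{A, E}⁺: A→BF adds B, F; ABE→CDF adds C, D → {A, B, C, D, E, F}.
{E, F}⁺: F→A adds A; A→BF adds B; ABE→CDF adds C, D → {A, B, C, D, E, F}.

{D}, {A, E}, {E, F}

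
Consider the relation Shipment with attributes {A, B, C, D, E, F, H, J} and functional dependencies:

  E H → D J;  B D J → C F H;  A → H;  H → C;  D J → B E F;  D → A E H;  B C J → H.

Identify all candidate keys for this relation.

D, AE, EH, BCEJ

{D}⁺: D→AEH adds A, E, H; EH→DJ adds J; H→C adds C; DJ→BEF adds B, F → {A, B, C, D, E, F, H, J}.
{A, E}⁺: A→H adds H; H→C adds C; EH→DJ adds D, J; DJ→BEF adds B, F → {A, B, C, D, E, F, H, J}. Minimal: {E}⁺ = {E}; {A}⁺ = {A, C, H} — none reach the full schema.
{E, H}⁺: EH→DJ adds D, J; H→C adds C; DJ→BEF adds B, F; D→AEH adds A → {A, B, C, D, E, F, H, J}. Minimal: {H}⁺ = {C, H}; {E}⁺ = {E} — none reach the full schema.
{B, C, E, J}⁺: BCJ→H adds H; EH→DJ adds D; BDJ→CFH adds F; D→AEH adds A → {A, B, C, D, E, F, H, J}. Minimal: {C, E, J}⁺ = {C, E, J}; {B, E, J}⁺ = {B, E, J}; {B, C, J}⁺ = {B, C, H, J}; … — none reach the full schema.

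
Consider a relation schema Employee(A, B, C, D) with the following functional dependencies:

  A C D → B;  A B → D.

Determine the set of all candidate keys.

{A, B, C}; {A, C, D}

Attributes A, C never appear on any right-hand side, so every candidate key must contain {A, C}.
{A, C}⁺ = {A, C}, which is not all of the schema, so we must add further attributes.
{A, B, C}⁺: AB→D adds D → {A, B, C, D}.
{A, C, D}⁺: ACD→B adds B → {A, B, C, D}.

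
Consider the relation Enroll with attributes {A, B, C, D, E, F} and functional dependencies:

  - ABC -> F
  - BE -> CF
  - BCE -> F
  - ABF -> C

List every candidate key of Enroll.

(A, B, D, E)

Attributes A, B, D, E never appear on any right-hand side, so every candidate key must contain {A, B, D, E}.
{A, B, D, E}⁺ = {A, B, C, D, E, F}, which is all of the schema, so {A, B, D, E} is the only candidate key.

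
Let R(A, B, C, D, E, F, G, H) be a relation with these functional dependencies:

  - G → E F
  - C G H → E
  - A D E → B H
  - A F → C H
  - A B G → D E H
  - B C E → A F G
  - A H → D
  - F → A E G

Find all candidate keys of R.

{F}, {G}, {B, C, E}, {A, C, D, E}, {A, C, E, H}

{F}⁺: F→AEG adds A, E, G; AF→CH adds C, H; AH→D adds D; ADE→BH adds B → {A, B, C, D, E, F, G, H}.
{G}⁺: G→EF adds E, F; F→AEG adds A; AF→CH adds C, H; AH→D adds D; ADE→BH adds B → {A, B, C, D, E, F, G, H}.
{B, C, E}⁺: BCE→AFG adds A, F, G; AF→CH adds H; ABG→DEH adds D → {A, B, C, D, E, F, G, H}.
{A, C, D, E}⁺: ADE→BH adds B, H; BCE→AFG adds F, G → {A, B, C, D, E, F, G, H}.
{A, C, E, H}⁺: AH→D adds D; ADE→BH adds B; BCE→AFG adds F, G → {A, B, C, D, E, F, G, H}.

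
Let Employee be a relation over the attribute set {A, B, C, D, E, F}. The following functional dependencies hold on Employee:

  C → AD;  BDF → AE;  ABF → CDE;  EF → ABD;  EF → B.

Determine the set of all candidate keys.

(E, F), (A, B, F), (B, C, F), (B, D, F)

Attribute F never appears on the right-hand side of any dependency, so F must belong to every candidate key.
{F}⁺ = {F}, which is not all of the schema, so we must add further attributes.
{E, F}⁺: EF→ABD adds A, B, D; ABF→CDE adds C → {A, B, C, D, E, F}. Minimal: {F}⁺ = {F}; {E}⁺ = {E} — none reach the full schema.
{A, B, F}⁺: ABF→CDE adds C, D, E → {A, B, C, D, E, F}. Minimal: {B, F}⁺ = {B, F}; {A, F}⁺ = {A, F}; {A, B}⁺ = {A, B} — none reach the full schema.
{B, C, F}⁺: C→AD adds A, D; BDF→AE adds E → {A, B, C, D, E, F}. Minimal: {C, F}⁺ = {A, C, D, F}; {B, F}⁺ = {B, F}; {B, C}⁺ = {A, B, C, D} — none reach the full schema.
{B, D, F}⁺: BDF→AE adds A, E; ABF→CDE adds C → {A, B, C, D, E, F}. Minimal: {D, F}⁺ = {D, F}; {B, F}⁺ = {B, F}; {B, D}⁺ = {B, D} — none reach the full schema.
Any other superkey contains one of these as a subset, so there are no further candidate keys.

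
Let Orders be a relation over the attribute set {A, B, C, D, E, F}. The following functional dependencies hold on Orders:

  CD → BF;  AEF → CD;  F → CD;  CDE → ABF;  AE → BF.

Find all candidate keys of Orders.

(A, E), (E, F), (C, D, E)

{A, E}⁺: AE→BF adds B, F; AEF→CD adds C, D → {A, B, C, D, E, F}.
{E, F}⁺: F→CD adds C, D; CDE→ABF adds A, B → {A, B, C, D, E, F}.
{C, D, E}⁺: CD→BF adds B, F; CDE→ABF adds A → {A, B, C, D, E, F}.
Any other superkey contains one of these as a subset, so there are no further candidate keys.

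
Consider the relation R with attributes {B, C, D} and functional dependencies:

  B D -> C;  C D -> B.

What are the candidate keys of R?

(B, D); (C, D)

{B, D}⁺: BD→C adds C → {B, C, D}. Minimal: {D}⁺ = {D}; {B}⁺ = {B} — none reach the full schema.
{C, D}⁺: CD→B adds B → {B, C, D}. Minimal: {D}⁺ = {D}; {C}⁺ = {C} — none reach the full schema.
Any other superkey contains one of these as a subset, so there are no further candidate keys.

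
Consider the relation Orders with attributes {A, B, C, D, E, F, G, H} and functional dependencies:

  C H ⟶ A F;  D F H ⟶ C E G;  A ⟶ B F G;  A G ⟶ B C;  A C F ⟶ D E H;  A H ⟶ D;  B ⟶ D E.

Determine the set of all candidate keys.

{A}⁺: A→BFG adds B, F, G; AG→BC adds C; ACF→DEH adds D, E, H → {A, B, C, D, E, F, G, H}.
{C, H}⁺: CH→AF adds A, F; A→BFG adds B, G; ACF→DEH adds D, E → {A, B, C, D, E, F, G, H}.
{B, F, H}⁺: B→DE adds D, E; DFH→CEG adds C, G; CH→AF adds A → {A, B, C, D, E, F, G, H}.
{D, F, H}⁺: DFH→CEG adds C, E, G; CH→AF adds A; A→BFG adds B → {A, B, C, D, E, F, G, H}.

(A), (C, H), (B, F, H), (D, F, H)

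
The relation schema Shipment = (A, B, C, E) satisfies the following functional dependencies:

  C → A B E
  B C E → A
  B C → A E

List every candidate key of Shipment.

Attribute C never appears on the right-hand side of any dependency, so C must belong to every candidate key.
{C}⁺ = {A, B, C, E}, which is all of the schema, so {C} is the only candidate key.

C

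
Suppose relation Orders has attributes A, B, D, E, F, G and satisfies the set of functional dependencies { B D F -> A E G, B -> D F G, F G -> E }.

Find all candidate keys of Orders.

B

Attribute B never appears on the right-hand side of any dependency, so B must belong to every candidate key.
{B}⁺ = {A, B, D, E, F, G}, which is all of the schema, so {B} is the only candidate key.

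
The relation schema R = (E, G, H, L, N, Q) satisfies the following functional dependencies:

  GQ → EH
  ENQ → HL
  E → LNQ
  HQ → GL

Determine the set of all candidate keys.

(E), (G, Q), (H, Q)

{E}⁺: E→LNQ adds L, N, Q; ENQ→HL adds H; HQ→GL adds G → {E, G, H, L, N, Q}.
{G, Q}⁺: GQ→EH adds E, H; E→LNQ adds L, N → {E, G, H, L, N, Q}. Minimal: {Q}⁺ = {Q}; {G}⁺ = {G} — none reach the full schema.
{H, Q}⁺: HQ→GL adds G, L; GQ→EH adds E; E→LNQ adds N → {E, G, H, L, N, Q}. Minimal: {Q}⁺ = {Q}; {H}⁺ = {H} — none reach the full schema.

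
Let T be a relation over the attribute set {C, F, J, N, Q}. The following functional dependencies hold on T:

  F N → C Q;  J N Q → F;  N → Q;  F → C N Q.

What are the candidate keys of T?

{F, J}, {J, N}

Attribute J never appears on the right-hand side of any dependency, so J must belong to every candidate key.
{J}⁺ = {J}, which is not all of the schema, so we must add further attributes.
{F, J}⁺: F→CNQ adds C, N, Q → {C, F, J, N, Q}. Minimal: {J}⁺ = {J}; {F}⁺ = {C, F, N, Q} — none reach the full schema.
{J, N}⁺: N→Q adds Q; JNQ→F adds F; F→CNQ adds C → {C, F, J, N, Q}. Minimal: {N}⁺ = {N, Q}; {J}⁺ = {J} — none reach the full schema.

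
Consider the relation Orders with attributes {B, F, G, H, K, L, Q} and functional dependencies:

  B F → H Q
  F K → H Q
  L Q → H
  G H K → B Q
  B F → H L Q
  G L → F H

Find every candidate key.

FGK, GKL

Attributes G, K never appear on any right-hand side, so every candidate key must contain {G, K}.
{G, K}⁺ = {G, K}, which is not all of the schema, so we must add further attributes.
{F, G, K}⁺: FK→HQ adds H, Q; GHK→BQ adds B; BF→HLQ adds L → {B, F, G, H, K, L, Q}. Minimal: {G, K}⁺ = {G, K}; {F, K}⁺ = {F, H, K, Q}; {F, G}⁺ = {F, G} — none reach the full schema.
{G, K, L}⁺: GL→FH adds F, H; FK→HQ adds Q; GHK→BQ adds B → {B, F, G, H, K, L, Q}. Minimal: {K, L}⁺ = {K, L}; {G, L}⁺ = {F, G, H, L}; {G, K}⁺ = {G, K} — none reach the full schema.
Any other superkey contains one of these as a subset, so there are no further candidate keys.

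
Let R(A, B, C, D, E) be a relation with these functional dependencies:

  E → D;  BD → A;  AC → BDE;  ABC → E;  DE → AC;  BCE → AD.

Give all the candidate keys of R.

{E}⁺: E→D adds D; DE→AC adds A, C; AC→BDE adds B → {A, B, C, D, E}.
{A, C}⁺: AC→BDE adds B, D, E → {A, B, C, D, E}. Minimal: {C}⁺ = {C}; {A}⁺ = {A} — none reach the full schema.
{B, C, D}⁺: BD→A adds A; AC→BDE adds E → {A, B, C, D, E}. Minimal: {C, D}⁺ = {C, D}; {B, D}⁺ = {A, B, D}; {B, C}⁺ = {B, C} — none reach the full schema.

(E), (A, C), (B, C, D)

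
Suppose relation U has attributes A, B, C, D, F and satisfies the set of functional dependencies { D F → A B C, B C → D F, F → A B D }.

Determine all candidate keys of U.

{F}⁺: F→ABD adds A, B, D; DF→ABC adds C → {A, B, C, D, F}.
{B, C}⁺: BC→DF adds D, F; F→ABD adds A → {A, B, C, D, F}. Minimal: {C}⁺ = {C}; {B}⁺ = {B} — none reach the full schema.

(F), (B, C)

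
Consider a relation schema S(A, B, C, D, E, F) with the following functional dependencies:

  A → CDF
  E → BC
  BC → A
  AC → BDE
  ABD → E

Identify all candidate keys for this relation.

{A}⁺: A→CDF adds C, D, F; AC→BDE adds B, E → {A, B, C, D, E, F}.
{E}⁺: E→BC adds B, C; BC→A adds A; AC→BDE adds D; A→CDF adds F → {A, B, C, D, E, F}.
{B, C}⁺: BC→A adds A; AC→BDE adds D, E; A→CDF adds F → {A, B, C, D, E, F}.
Any other superkey contains one of these as a subset, so there are no further candidate keys.

A; E; BC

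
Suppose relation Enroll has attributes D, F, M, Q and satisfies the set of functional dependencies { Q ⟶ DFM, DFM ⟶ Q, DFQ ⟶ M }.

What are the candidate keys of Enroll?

(Q), (D, F, M)

{Q}⁺: Q→DFM adds D, F, M → {D, F, M, Q}.
{D, F, M}⁺: DFM→Q adds Q → {D, F, M, Q}.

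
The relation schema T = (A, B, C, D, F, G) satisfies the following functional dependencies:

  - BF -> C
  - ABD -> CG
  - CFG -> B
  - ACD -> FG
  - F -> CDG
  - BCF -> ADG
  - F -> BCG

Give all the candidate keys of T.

F, ABD, ACD

{F}⁺: F→CDG adds C, D, G; F→BCG adds B; BCF→ADG adds A → {A, B, C, D, F, G}.
{A, B, D}⁺: ABD→CG adds C, G; ACD→FG adds F → {A, B, C, D, F, G}. Minimal: {B, D}⁺ = {B, D}; {A, D}⁺ = {A, D}; {A, B}⁺ = {A, B} — none reach the full schema.
{A, C, D}⁺: ACD→FG adds F, G; F→BCG adds B → {A, B, C, D, F, G}. Minimal: {C, D}⁺ = {C, D}; {A, D}⁺ = {A, D}; {A, C}⁺ = {A, C} — none reach the full schema.
Any other superkey contains one of these as a subset, so there are no further candidate keys.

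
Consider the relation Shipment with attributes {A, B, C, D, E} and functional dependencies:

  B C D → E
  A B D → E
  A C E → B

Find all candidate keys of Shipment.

{A, B, C, D}; {A, C, D, E}

Attributes A, C, D never appear on any right-hand side, so every candidate key must contain {A, C, D}.
{A, C, D}⁺ = {A, C, D}, which is not all of the schema, so we must add further attributes.
{A, B, C, D}⁺: BCD→E adds E → {A, B, C, D, E}. Minimal: {B, C, D}⁺ = {B, C, D, E}; {A, C, D}⁺ = {A, C, D}; {A, B, D}⁺ = {A, B, D, E}; … — none reach the full schema.
{A, C, D, E}⁺: ACE→B adds B → {A, B, C, D, E}. Minimal: {C, D, E}⁺ = {C, D, E}; {A, D, E}⁺ = {A, D, E}; {A, C, E}⁺ = {A, B, C, E}; … — none reach the full schema.
Any other superkey contains one of these as a subset, so there are no further candidate keys.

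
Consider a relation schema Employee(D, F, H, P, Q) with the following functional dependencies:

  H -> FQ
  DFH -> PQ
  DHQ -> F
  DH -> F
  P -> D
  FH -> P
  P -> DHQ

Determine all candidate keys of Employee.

{H}⁺: H→FQ adds F, Q; FH→P adds P; P→DHQ adds D → {D, F, H, P, Q}.
{P}⁺: P→D adds D; P→DHQ adds H, Q; H→FQ adds F → {D, F, H, P, Q}.

H, P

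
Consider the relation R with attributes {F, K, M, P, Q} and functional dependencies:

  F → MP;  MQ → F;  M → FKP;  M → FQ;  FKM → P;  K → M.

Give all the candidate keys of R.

F; K; M

{F}⁺: F→MP adds M, P; M→FKP adds K; M→FQ adds Q → {F, K, M, P, Q}.
{K}⁺: K→M adds M; M→FKP adds F, P; M→FQ adds Q → {F, K, M, P, Q}.
{M}⁺: M→FKP adds F, K, P; M→FQ adds Q → {F, K, M, P, Q}.
Any other superkey contains one of these as a subset, so there are no further candidate keys.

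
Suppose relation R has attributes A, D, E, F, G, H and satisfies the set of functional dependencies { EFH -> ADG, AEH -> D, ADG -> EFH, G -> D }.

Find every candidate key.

AG; EFH

{A, G}⁺: G→D adds D; ADG→EFH adds E, F, H → {A, D, E, F, G, H}. Minimal: {G}⁺ = {D, G}; {A}⁺ = {A} — none reach the full schema.
{E, F, H}⁺: EFH→ADG adds A, D, G → {A, D, E, F, G, H}. Minimal: {F, H}⁺ = {F, H}; {E, H}⁺ = {E, H}; {E, F}⁺ = {E, F} — none reach the full schema.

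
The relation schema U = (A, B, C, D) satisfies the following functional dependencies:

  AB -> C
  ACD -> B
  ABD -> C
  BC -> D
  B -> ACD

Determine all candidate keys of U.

{B}⁺: B→ACD adds A, C, D → {A, B, C, D}.
{A, C, D}⁺: ACD→B adds B → {A, B, C, D}. Minimal: {C, D}⁺ = {C, D}; {A, D}⁺ = {A, D}; {A, C}⁺ = {A, C} — none reach the full schema.

{B}; {A, C, D}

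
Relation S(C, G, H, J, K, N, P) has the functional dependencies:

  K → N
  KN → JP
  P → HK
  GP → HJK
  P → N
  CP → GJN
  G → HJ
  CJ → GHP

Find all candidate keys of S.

{C, G}; {C, J}; {C, K}; {C, P}

Attribute C never appears on the right-hand side of any dependency, so C must belong to every candidate key.
{C}⁺ = {C}, which is not all of the schema, so we must add further attributes.
{C, G}⁺: G→HJ adds H, J; CJ→GHP adds P; P→HK adds K; P→N adds N → {C, G, H, J, K, N, P}. Minimal: {G}⁺ = {G, H, J}; {C}⁺ = {C} — none reach the full schema.
{C, J}⁺: CJ→GHP adds G, H, P; P→HK adds K; P→N adds N → {C, G, H, J, K, N, P}. Minimal: {J}⁺ = {J}; {C}⁺ = {C} — none reach the full schema.
{C, K}⁺: K→N adds N; KN→JP adds J, P; P→HK adds H; CP→GJN adds G → {C, G, H, J, K, N, P}. Minimal: {K}⁺ = {H, J, K, N, P}; {C}⁺ = {C} — none reach the full schema.
{C, P}⁺: P→HK adds H, K; P→N adds N; CP→GJN adds G, J → {C, G, H, J, K, N, P}. Minimal: {P}⁺ = {H, J, K, N, P}; {C}⁺ = {C} — none reach the full schema.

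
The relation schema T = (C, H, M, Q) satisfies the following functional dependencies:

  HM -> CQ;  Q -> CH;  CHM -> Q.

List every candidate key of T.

Attribute M never appears on the right-hand side of any dependency, so M must belong to every candidate key.
{M}⁺ = {M}, which is not all of the schema, so we must add further attributes.
{H, M}⁺: HM→CQ adds C, Q → {C, H, M, Q}.
{M, Q}⁺: Q→CH adds C, H → {C, H, M, Q}.
Any other superkey contains one of these as a subset, so there are no further candidate keys.

{H, M}, {M, Q}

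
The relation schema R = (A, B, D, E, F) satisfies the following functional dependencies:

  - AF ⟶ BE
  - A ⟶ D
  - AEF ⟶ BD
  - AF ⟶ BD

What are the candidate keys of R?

AF

{A, F}⁺: AF→BE adds B, E; A→D adds D → {A, B, D, E, F}.
No other minimal superkey exists.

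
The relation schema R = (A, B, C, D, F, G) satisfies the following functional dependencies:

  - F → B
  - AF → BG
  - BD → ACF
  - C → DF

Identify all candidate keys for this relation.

{C}⁺: C→DF adds D, F; F→B adds B; BD→ACF adds A; AF→BG adds G → {A, B, C, D, F, G}.
{B, D}⁺: BD→ACF adds A, C, F; AF→BG adds G → {A, B, C, D, F, G}.
{D, F}⁺: F→B adds B; BD→ACF adds A, C; AF→BG adds G → {A, B, C, D, F, G}.
Any other superkey contains one of these as a subset, so there are no further candidate keys.

{C}; {B, D}; {D, F}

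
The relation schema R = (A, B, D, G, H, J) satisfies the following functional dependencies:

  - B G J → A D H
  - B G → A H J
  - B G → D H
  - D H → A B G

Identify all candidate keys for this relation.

{B, G}; {D, H}

{B, G}⁺: BG→AHJ adds A, H, J; BG→DH adds D → {A, B, D, G, H, J}. Minimal: {G}⁺ = {G}; {B}⁺ = {B} — none reach the full schema.
{D, H}⁺: DH→ABG adds A, B, G; BG→AHJ adds J → {A, B, D, G, H, J}. Minimal: {H}⁺ = {H}; {D}⁺ = {D} — none reach the full schema.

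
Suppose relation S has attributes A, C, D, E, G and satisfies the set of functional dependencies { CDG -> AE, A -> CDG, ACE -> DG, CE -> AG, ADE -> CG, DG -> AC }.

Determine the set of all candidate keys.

A, CE, DG

{A}⁺: A→CDG adds C, D, G; CDG→AE adds E → {A, C, D, E, G}.
{C, E}⁺: CE→AG adds A, G; A→CDG adds D → {A, C, D, E, G}. Minimal: {E}⁺ = {E}; {C}⁺ = {C} — none reach the full schema.
{D, G}⁺: DG→AC adds A, C; CDG→AE adds E → {A, C, D, E, G}. Minimal: {G}⁺ = {G}; {D}⁺ = {D} — none reach the full schema.
Any other superkey contains one of these as a subset, so there are no further candidate keys.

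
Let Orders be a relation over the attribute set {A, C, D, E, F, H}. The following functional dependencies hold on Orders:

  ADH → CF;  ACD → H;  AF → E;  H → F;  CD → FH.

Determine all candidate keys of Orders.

(A, C, D); (A, D, H)

Attributes A, D never appear on any right-hand side, so every candidate key must contain {A, D}.
{A, D}⁺ = {A, D}, which is not all of the schema, so we must add further attributes.
{A, C, D}⁺: ACD→H adds H; H→F adds F; AF→E adds E → {A, C, D, E, F, H}. Minimal: {C, D}⁺ = {C, D, F, H}; {A, D}⁺ = {A, D}; {A, C}⁺ = {A, C} — none reach the full schema.
{A, D, H}⁺: ADH→CF adds C, F; AF→E adds E → {A, C, D, E, F, H}. Minimal: {D, H}⁺ = {D, F, H}; {A, H}⁺ = {A, E, F, H}; {A, D}⁺ = {A, D} — none reach the full schema.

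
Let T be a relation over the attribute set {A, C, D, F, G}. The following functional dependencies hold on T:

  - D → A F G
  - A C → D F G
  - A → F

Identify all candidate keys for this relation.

{A, C}⁺: AC→DFG adds D, F, G → {A, C, D, F, G}.
{C, D}⁺: D→AFG adds A, F, G → {A, C, D, F, G}.

{A, C}; {C, D}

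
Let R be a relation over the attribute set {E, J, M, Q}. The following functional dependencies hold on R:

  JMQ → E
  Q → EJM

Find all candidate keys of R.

Attribute Q never appears on the right-hand side of any dependency, so Q must belong to every candidate key.
{Q}⁺ = {E, J, M, Q}, which is all of the schema, so {Q} is the only candidate key.

Q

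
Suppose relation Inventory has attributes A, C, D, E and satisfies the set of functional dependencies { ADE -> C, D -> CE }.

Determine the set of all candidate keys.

(A, D)

{A, D}⁺: D→CE adds C, E → {A, C, D, E}. Minimal: {D}⁺ = {C, D, E}; {A}⁺ = {A} — none reach the full schema.
No other minimal superkey exists.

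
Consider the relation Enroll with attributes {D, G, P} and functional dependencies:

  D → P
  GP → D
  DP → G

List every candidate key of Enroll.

D, GP

{D}⁺: D→P adds P; DP→G adds G → {D, G, P}.
{G, P}⁺: GP→D adds D → {D, G, P}.
Any other superkey contains one of these as a subset, so there are no further candidate keys.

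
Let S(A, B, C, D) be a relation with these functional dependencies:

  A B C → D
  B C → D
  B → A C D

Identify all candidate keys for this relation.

Attribute B never appears on the right-hand side of any dependency, so B must belong to every candidate key.
{B}⁺ = {A, B, C, D}, which is all of the schema, so {B} is the only candidate key.

{B}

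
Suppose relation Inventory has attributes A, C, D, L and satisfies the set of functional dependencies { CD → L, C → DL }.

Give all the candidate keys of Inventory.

{A, C}⁺: C→DL adds D, L → {A, C, D, L}. Minimal: {C}⁺ = {C, D, L}; {A}⁺ = {A} — none reach the full schema.

AC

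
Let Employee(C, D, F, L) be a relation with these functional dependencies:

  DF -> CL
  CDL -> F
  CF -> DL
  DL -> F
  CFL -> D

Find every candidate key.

{C, F}⁺: CF→DL adds D, L → {C, D, F, L}.
{D, F}⁺: DF→CL adds C, L → {C, D, F, L}.
{D, L}⁺: DL→F adds F; DF→CL adds C → {C, D, F, L}.
Any other superkey contains one of these as a subset, so there are no further candidate keys.

CF; DF; DL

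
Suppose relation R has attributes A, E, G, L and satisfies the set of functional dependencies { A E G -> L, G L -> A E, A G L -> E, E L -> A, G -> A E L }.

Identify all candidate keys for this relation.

{G}

Attribute G never appears on the right-hand side of any dependency, so G must belong to every candidate key.
{G}⁺ = {A, E, G, L}, which is all of the schema, so {G} is the only candidate key.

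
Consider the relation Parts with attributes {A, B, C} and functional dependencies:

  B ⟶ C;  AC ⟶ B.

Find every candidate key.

{A, B}, {A, C}

Attribute A never appears on the right-hand side of any dependency, so A must belong to every candidate key.
{A}⁺ = {A}, which is not all of the schema, so we must add further attributes.
{A, B}⁺: B→C adds C → {A, B, C}. Minimal: {B}⁺ = {B, C}; {A}⁺ = {A} — none reach the full schema.
{A, C}⁺: AC→B adds B → {A, B, C}. Minimal: {C}⁺ = {C}; {A}⁺ = {A} — none reach the full schema.
Any other superkey contains one of these as a subset, so there are no further candidate keys.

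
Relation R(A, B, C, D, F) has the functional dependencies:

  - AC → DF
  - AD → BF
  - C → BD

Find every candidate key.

AC

{A, C}⁺: AC→DF adds D, F; AD→BF adds B → {A, B, C, D, F}. Minimal: {C}⁺ = {B, C, D}; {A}⁺ = {A} — none reach the full schema.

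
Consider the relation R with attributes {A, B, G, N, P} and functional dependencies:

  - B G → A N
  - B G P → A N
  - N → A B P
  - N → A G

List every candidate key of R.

N, BG

{N}⁺: N→ABP adds A, B, P; N→AG adds G → {A, B, G, N, P}.
{B, G}⁺: BG→AN adds A, N; N→ABP adds P → {A, B, G, N, P}. Minimal: {G}⁺ = {G}; {B}⁺ = {B} — none reach the full schema.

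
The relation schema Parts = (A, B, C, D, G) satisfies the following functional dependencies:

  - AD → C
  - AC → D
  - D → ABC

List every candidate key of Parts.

{D, G}; {A, C, G}

Attribute G never appears on the right-hand side of any dependency, so G must belong to every candidate key.
{G}⁺ = {G}, which is not all of the schema, so we must add further attributes.
{D, G}⁺: D→ABC adds A, B, C → {A, B, C, D, G}. Minimal: {G}⁺ = {G}; {D}⁺ = {A, B, C, D} — none reach the full schema.
{A, C, G}⁺: AC→D adds D; D→ABC adds B → {A, B, C, D, G}. Minimal: {C, G}⁺ = {C, G}; {A, G}⁺ = {A, G}; {A, C}⁺ = {A, B, C, D} — none reach the full schema.
Any other superkey contains one of these as a subset, so there are no further candidate keys.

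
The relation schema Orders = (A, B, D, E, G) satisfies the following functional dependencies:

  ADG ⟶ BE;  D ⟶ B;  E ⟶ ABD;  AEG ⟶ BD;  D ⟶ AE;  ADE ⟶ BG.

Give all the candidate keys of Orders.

D, E

{D}⁺: D→B adds B; D→AE adds A, E; ADE→BG adds G → {A, B, D, E, G}.
{E}⁺: E→ABD adds A, B, D; ADE→BG adds G → {A, B, D, E, G}.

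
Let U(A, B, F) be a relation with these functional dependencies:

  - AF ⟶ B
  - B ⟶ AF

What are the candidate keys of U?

{B}, {A, F}

{B}⁺: B→AF adds A, F → {A, B, F}.
{A, F}⁺: AF→B adds B → {A, B, F}.
Any other superkey contains one of these as a subset, so there are no further candidate keys.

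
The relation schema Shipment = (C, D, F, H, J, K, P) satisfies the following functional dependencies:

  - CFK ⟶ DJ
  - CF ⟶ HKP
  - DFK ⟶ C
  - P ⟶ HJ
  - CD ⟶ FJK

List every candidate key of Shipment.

{C, D}; {C, F}; {D, F, K}

{C, D}⁺: CD→FJK adds F, J, K; CF→HKP adds H, P → {C, D, F, H, J, K, P}. Minimal: {D}⁺ = {D}; {C}⁺ = {C} — none reach the full schema.
{C, F}⁺: CF→HKP adds H, K, P; P→HJ adds J; CFK→DJ adds D → {C, D, F, H, J, K, P}. Minimal: {F}⁺ = {F}; {C}⁺ = {C} — none reach the full schema.
{D, F, K}⁺: DFK→C adds C; CD→FJK adds J; CF→HKP adds H, P → {C, D, F, H, J, K, P}. Minimal: {F, K}⁺ = {F, K}; {D, K}⁺ = {D, K}; {D, F}⁺ = {D, F} — none reach the full schema.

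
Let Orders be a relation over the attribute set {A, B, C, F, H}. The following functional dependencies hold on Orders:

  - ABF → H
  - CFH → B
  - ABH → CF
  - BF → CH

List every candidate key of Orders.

Attribute A never appears on the right-hand side of any dependency, so A must belong to every candidate key.
{A}⁺ = {A}, which is not all of the schema, so we must add further attributes.
{A, B, F}⁺: ABF→H adds H; ABH→CF adds C → {A, B, C, F, H}.
{A, B, H}⁺: ABH→CF adds C, F → {A, B, C, F, H}.
{A, C, F, H}⁺: CFH→B adds B → {A, B, C, F, H}.

ABF; ABH; ACFH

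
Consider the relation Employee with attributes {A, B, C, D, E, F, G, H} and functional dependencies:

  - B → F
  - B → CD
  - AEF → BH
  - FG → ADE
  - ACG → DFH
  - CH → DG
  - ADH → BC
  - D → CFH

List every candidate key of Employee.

B; D; CH; FG; ACG; AEF

{B}⁺: B→F adds F; B→CD adds C, D; D→CFH adds H; CH→DG adds G; FG→ADE adds A, E → {A, B, C, D, E, F, G, H}.
{D}⁺: D→CFH adds C, F, H; CH→DG adds G; FG→ADE adds A, E; ADH→BC adds B → {A, B, C, D, E, F, G, H}.
{C, H}⁺: CH→DG adds D, G; D→CFH adds F; FG→ADE adds A, E; ADH→BC adds B → {A, B, C, D, E, F, G, H}. Minimal: {H}⁺ = {H}; {C}⁺ = {C} — none reach the full schema.
{F, G}⁺: FG→ADE adds A, D, E; D→CFH adds C, H; AEF→BH adds B → {A, B, C, D, E, F, G, H}. Minimal: {G}⁺ = {G}; {F}⁺ = {F} — none reach the full schema.
{A, C, G}⁺: ACG→DFH adds D, F, H; ADH→BC adds B; FG→ADE adds E → {A, B, C, D, E, F, G, H}. Minimal: {C, G}⁺ = {C, G}; {A, G}⁺ = {A, G}; {A, C}⁺ = {A, C} — none reach the full schema.
{A, E, F}⁺: AEF→BH adds B, H; B→CD adds C, D; CH→DG adds G → {A, B, C, D, E, F, G, H}. Minimal: {E, F}⁺ = {E, F}; {A, F}⁺ = {A, F}; {A, E}⁺ = {A, E} — none reach the full schema.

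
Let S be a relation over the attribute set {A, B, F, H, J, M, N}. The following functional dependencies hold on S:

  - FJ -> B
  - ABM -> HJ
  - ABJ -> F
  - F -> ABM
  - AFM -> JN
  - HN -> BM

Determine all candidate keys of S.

{F}; {A, B, J}; {A, B, M}; {A, H, N}

{F}⁺: F→ABM adds A, B, M; AFM→JN adds J, N; ABM→HJ adds H → {A, B, F, H, J, M, N}.
{A, B, J}⁺: ABJ→F adds F; F→ABM adds M; AFM→JN adds N; ABM→HJ adds H → {A, B, F, H, J, M, N}.
{A, B, M}⁺: ABM→HJ adds H, J; ABJ→F adds F; AFM→JN adds N → {A, B, F, H, J, M, N}.
{A, H, N}⁺: HN→BM adds B, M; ABM→HJ adds J; ABJ→F adds F → {A, B, F, H, J, M, N}.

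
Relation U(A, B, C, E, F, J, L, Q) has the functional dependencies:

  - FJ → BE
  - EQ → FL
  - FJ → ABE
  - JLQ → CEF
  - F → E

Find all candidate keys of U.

Attributes J, Q never appear on any right-hand side, so every candidate key must contain {J, Q}.
{J, Q}⁺ = {J, Q}, which is not all of the schema, so we must add further attributes.
{E, J, Q}⁺: EQ→FL adds F, L; FJ→ABE adds A, B; JLQ→CEF adds C → {A, B, C, E, F, J, L, Q}.
{F, J, Q}⁺: FJ→BE adds B, E; EQ→FL adds L; FJ→ABE adds A; JLQ→CEF adds C → {A, B, C, E, F, J, L, Q}.
{J, L, Q}⁺: JLQ→CEF adds C, E, F; FJ→BE adds B; FJ→ABE adds A → {A, B, C, E, F, J, L, Q}.

(E, J, Q), (F, J, Q), (J, L, Q)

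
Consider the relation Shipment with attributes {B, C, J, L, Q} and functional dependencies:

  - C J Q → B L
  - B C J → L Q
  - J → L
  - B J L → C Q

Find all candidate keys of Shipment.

{B, J}⁺: J→L adds L; BJL→CQ adds C, Q → {B, C, J, L, Q}. Minimal: {J}⁺ = {J, L}; {B}⁺ = {B} — none reach the full schema.
{C, J, Q}⁺: CJQ→BL adds B, L → {B, C, J, L, Q}. Minimal: {J, Q}⁺ = {J, L, Q}; {C, Q}⁺ = {C, Q}; {C, J}⁺ = {C, J, L} — none reach the full schema.
Any other superkey contains one of these as a subset, so there are no further candidate keys.

{B, J}, {C, J, Q}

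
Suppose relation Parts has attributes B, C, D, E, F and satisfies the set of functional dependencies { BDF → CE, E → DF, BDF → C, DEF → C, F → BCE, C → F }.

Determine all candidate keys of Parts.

{C}, {E}, {F}

{C}⁺: C→F adds F; F→BCE adds B, E; E→DF adds D → {B, C, D, E, F}.
{E}⁺: E→DF adds D, F; DEF→C adds C; F→BCE adds B → {B, C, D, E, F}.
{F}⁺: F→BCE adds B, C, E; E→DF adds D → {B, C, D, E, F}.
Any other superkey contains one of these as a subset, so there are no further candidate keys.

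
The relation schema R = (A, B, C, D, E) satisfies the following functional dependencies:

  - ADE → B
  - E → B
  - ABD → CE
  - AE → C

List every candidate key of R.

Attributes A, D never appear on any right-hand side, so every candidate key must contain {A, D}.
{A, D}⁺ = {A, D}, which is not all of the schema, so we must add further attributes.
{A, B, D}⁺: ABD→CE adds C, E → {A, B, C, D, E}. Minimal: {B, D}⁺ = {B, D}; {A, D}⁺ = {A, D}; {A, B}⁺ = {A, B} — none reach the full schema.
{A, D, E}⁺: ADE→B adds B; ABD→CE adds C → {A, B, C, D, E}. Minimal: {D, E}⁺ = {B, D, E}; {A, E}⁺ = {A, B, C, E}; {A, D}⁺ = {A, D} — none reach the full schema.

{A, B, D}, {A, D, E}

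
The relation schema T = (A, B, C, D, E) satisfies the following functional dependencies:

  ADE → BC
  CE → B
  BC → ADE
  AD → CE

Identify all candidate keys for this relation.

AD; BC; CE

{A, D}⁺: AD→CE adds C, E; ADE→BC adds B → {A, B, C, D, E}.
{B, C}⁺: BC→ADE adds A, D, E → {A, B, C, D, E}.
{C, E}⁺: CE→B adds B; BC→ADE adds A, D → {A, B, C, D, E}.
Any other superkey contains one of these as a subset, so there are no further candidate keys.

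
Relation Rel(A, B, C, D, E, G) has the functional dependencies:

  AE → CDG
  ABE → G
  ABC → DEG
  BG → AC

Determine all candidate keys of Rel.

{B, G}⁺: BG→AC adds A, C; ABC→DEG adds D, E → {A, B, C, D, E, G}. Minimal: {G}⁺ = {G}; {B}⁺ = {B} — none reach the full schema.
{A, B, C}⁺: ABC→DEG adds D, E, G → {A, B, C, D, E, G}. Minimal: {B, C}⁺ = {B, C}; {A, C}⁺ = {A, C}; {A, B}⁺ = {A, B} — none reach the full schema.
{A, B, E}⁺: AE→CDG adds C, D, G → {A, B, C, D, E, G}. Minimal: {B, E}⁺ = {B, E}; {A, E}⁺ = {A, C, D, E, G}; {A, B}⁺ = {A, B} — none reach the full schema.

{B, G}; {A, B, C}; {A, B, E}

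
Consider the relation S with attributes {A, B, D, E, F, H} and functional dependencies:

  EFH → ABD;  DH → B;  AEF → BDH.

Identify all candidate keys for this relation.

Attributes E, F never appear on any right-hand side, so every candidate key must contain {E, F}.
{E, F}⁺ = {E, F}, which is not all of the schema, so we must add further attributes.
{A, E, F}⁺: AEF→BDH adds B, D, H → {A, B, D, E, F, H}. Minimal: {E, F}⁺ = {E, F}; {A, F}⁺ = {A, F}; {A, E}⁺ = {A, E} — none reach the full schema.
{E, F, H}⁺: EFH→ABD adds A, B, D → {A, B, D, E, F, H}. Minimal: {F, H}⁺ = {F, H}; {E, H}⁺ = {E, H}; {E, F}⁺ = {E, F} — none reach the full schema.
Any other superkey contains one of these as a subset, so there are no further candidate keys.

(A, E, F); (E, F, H)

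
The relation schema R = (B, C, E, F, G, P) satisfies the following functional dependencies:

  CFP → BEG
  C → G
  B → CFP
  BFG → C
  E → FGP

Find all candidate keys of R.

B, CE, CFP

{B}⁺: B→CFP adds C, F, P; CFP→BEG adds E, G → {B, C, E, F, G, P}.
{C, E}⁺: C→G adds G; E→FGP adds F, P; CFP→BEG adds B → {B, C, E, F, G, P}.
{C, F, P}⁺: CFP→BEG adds B, E, G → {B, C, E, F, G, P}.
Any other superkey contains one of these as a subset, so there are no further candidate keys.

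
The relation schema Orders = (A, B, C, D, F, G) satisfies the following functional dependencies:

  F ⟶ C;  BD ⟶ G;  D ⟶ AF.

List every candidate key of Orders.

Attributes B, D never appear on any right-hand side, so every candidate key must contain {B, D}.
{B, D}⁺ = {A, B, C, D, F, G}, which is all of the schema, so {B, D} is the only candidate key.

(B, D)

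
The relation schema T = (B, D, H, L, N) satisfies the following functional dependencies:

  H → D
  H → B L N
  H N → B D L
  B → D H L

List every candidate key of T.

{B}⁺: B→DHL adds D, H, L; H→BLN adds N → {B, D, H, L, N}.
{H}⁺: H→D adds D; H→BLN adds B, L, N → {B, D, H, L, N}.
Any other superkey contains one of these as a subset, so there are no further candidate keys.

{B}, {H}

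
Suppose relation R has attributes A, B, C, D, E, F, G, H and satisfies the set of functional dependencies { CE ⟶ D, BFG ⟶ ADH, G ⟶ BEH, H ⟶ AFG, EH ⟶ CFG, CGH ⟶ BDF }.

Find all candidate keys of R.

{G}, {H}

{G}⁺: G→BEH adds B, E, H; H→AFG adds A, F; EH→CFG adds C; CGH→BDF adds D → {A, B, C, D, E, F, G, H}.
{H}⁺: H→AFG adds A, F, G; G→BEH adds B, E; EH→CFG adds C; CGH→BDF adds D → {A, B, C, D, E, F, G, H}.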